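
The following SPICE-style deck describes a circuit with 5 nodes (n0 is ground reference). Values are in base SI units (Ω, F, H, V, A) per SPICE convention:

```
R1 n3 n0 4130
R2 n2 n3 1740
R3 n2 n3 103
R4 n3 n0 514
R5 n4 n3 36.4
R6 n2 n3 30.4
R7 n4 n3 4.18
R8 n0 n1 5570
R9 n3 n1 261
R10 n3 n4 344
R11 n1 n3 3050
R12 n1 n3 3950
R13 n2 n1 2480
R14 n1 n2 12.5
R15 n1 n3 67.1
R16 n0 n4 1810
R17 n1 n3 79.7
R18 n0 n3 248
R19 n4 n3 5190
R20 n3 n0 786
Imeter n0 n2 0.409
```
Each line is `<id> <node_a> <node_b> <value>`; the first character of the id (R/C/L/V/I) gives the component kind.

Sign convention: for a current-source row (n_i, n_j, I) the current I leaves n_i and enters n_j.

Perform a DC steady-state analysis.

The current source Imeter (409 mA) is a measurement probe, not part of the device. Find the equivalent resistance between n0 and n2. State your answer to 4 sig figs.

R_eq = 136.3 Ω

MNA unknowns: 4 node voltages V₁..V_4
R1: Y=0.0002421 on G[3,0]
R2: Y=0.0005747 on G[2,3]
R3: Y=0.009709 on G[2,3]
R4: Y=0.001946 on G[3,0]
R5: Y=0.02747 on G[4,3]
R6: Y=0.03289 on G[2,3]
R7: Y=0.2392 on G[4,3]
R8: Y=0.0001795 on G[0,1]
R9: Y=0.003831 on G[3,1]
R10: Y=0.002907 on G[3,4]
R11: Y=0.0003279 on G[1,3]
R12: Y=0.0002532 on G[1,3]
R13: Y=0.0004032 on G[2,1]
R14: Y=0.08000 on G[1,2]
R15: Y=0.01490 on G[1,3]
R16: Y=0.0005525 on G[0,4]
R17: Y=0.01255 on G[1,3]
R18: Y=0.004032 on G[0,3]
R19: Y=0.0001927 on G[4,3]
R20: Y=0.001272 on G[3,0]
Imeter: z[0]−=0.409, z[2]+=0.409
solve → V1=53.92, V2=55.74, V3=49.64, V4=49.54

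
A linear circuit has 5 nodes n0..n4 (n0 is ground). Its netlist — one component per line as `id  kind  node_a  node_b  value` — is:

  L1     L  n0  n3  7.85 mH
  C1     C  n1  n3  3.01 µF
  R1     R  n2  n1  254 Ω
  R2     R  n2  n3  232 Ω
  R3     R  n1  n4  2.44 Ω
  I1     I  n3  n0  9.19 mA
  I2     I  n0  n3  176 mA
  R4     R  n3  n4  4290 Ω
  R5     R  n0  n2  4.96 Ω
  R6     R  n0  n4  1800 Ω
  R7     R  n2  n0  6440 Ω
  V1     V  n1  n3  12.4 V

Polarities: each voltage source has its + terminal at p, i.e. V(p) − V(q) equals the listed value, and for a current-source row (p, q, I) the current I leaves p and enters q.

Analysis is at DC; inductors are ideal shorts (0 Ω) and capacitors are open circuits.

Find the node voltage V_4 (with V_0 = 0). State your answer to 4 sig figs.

12.38 V

Element admittances at DC:
  L1: short n0↔n3 (DC inductor)
  Y(C1) = 0.000 S between n1,n3
  Y(R1) = 0.003937 S between n2,n1
  Y(R2) = 0.004310 S between n2,n3
  Y(R3) = 0.4098 S between n1,n4
  I1: injects 0.00919 A into n0 (from n3)
  I2: injects 0.176 A into n3 (from n0)
  Y(R4) = 0.0002331 S between n3,n4
  Y(R5) = 0.2016 S between n0,n2
  Y(R6) = 0.0005556 S between n0,n4
  Y(R7) = 0.0001553 S between n2,n0
  V1: constraint V(n1)−V(n3) = 12.4
Assemble and solve the 6×6 MNA system:
  V(n1)=12.40  V(n2)=0.2325  V(n3)=0.000  V(n4)=12.38
  i(L1)=-0.1130  i(V1)=-0.05766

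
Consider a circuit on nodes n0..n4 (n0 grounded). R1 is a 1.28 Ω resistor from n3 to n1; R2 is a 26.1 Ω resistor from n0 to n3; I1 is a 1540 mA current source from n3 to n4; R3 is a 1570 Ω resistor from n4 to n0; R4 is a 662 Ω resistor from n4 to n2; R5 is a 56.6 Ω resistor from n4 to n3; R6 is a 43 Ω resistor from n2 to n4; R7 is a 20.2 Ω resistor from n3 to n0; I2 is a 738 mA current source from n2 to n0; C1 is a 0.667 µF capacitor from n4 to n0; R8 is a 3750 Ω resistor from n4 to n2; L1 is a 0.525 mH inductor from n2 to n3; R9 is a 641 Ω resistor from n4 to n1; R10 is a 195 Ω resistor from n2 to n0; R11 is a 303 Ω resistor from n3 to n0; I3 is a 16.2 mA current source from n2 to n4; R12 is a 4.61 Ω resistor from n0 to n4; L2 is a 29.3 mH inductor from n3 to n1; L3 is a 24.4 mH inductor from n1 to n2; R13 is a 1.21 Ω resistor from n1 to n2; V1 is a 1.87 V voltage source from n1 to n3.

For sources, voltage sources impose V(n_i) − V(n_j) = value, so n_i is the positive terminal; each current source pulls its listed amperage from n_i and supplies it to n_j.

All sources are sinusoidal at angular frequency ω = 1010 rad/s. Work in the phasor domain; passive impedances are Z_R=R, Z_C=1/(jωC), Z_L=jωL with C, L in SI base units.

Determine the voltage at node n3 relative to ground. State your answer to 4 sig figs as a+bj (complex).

MNA unknowns: 4 node voltages V₁..V_4 plus 1 source current (V1)
R1: Y=0.7812+0.000j on G[3,1]
R2: Y=0.03831+0.000j on G[0,3]
I1: z[3]−=1.54, z[4]+=1.54
R3: Y=0.0006369+0.000j on G[4,0]
R4: Y=0.001511+0.000j on G[4,2]
R5: Y=0.01767+0.000j on G[4,3]
R6: Y=0.02326+0.000j on G[2,4]
R7: Y=0.04950+0.000j on G[3,0]
I2: z[2]−=0.738, z[0]+=0.738
C1: Y=0.000+0.0006737j on G[4,0]
R8: Y=0.0002667+0.000j on G[4,2]
L1: Y=0.000-1.886j on G[2,3]
R9: Y=0.001560+0.000j on G[4,1]
R10: Y=0.005128+0.000j on G[2,0]
R11: Y=0.003300+0.000j on G[3,0]
I3: z[2]−=0.0162, z[4]+=0.0162
R12: Y=0.2169+0.000j on G[0,4]
L2: Y=0.000-0.03379j on G[3,1]
L3: Y=0.000-0.04058j on G[1,2]
R13: Y=0.8264+0.000j on G[1,2]
V1: row V1−V3=1.87, i_V1 at 1,3
solve → V1=-13.47-0.1133j, V2=-15.05+0.4531j, V3=-15.34-0.1133j, V4=3.389+0.02628j
aux → i_V1=-2.718+0.5957j

-15.34-0.1133j V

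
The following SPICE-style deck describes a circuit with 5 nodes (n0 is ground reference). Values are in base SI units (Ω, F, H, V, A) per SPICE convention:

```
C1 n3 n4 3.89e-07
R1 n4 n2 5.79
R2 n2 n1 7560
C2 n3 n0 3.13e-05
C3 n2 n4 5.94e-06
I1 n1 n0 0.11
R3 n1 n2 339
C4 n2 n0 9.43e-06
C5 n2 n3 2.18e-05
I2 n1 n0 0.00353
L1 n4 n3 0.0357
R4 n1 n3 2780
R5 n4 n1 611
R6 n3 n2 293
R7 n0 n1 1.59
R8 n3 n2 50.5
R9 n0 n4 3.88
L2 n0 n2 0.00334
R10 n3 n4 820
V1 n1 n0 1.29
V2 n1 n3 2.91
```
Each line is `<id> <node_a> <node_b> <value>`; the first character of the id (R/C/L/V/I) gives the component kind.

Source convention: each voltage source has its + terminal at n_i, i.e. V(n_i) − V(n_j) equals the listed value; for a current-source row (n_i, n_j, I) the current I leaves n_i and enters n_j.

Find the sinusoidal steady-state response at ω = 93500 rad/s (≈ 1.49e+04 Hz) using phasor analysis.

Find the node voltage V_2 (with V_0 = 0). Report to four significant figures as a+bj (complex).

MNA unknowns: 4 node voltages V₁..V_4 plus 2 source currents (V1, V2)
C1: Y=0.000+0.03637j on G[3,4]
R1: Y=0.1727+0.000j on G[4,2]
R2: Y=0.0001323+0.000j on G[2,1]
C2: Y=0.000+2.927j on G[3,0]
C3: Y=0.000+0.5554j on G[2,4]
I1: z[1]−=0.11, z[0]+=0.11
R3: Y=0.002950+0.000j on G[1,2]
C4: Y=0.000+0.8817j on G[2,0]
C5: Y=0.000+2.038j on G[2,3]
I2: z[1]−=0.00353, z[0]+=0.00353
L1: Y=0.000-0.0002996j on G[4,3]
R4: Y=0.0003597+0.000j on G[1,3]
R5: Y=0.001637+0.000j on G[4,1]
R6: Y=0.003413+0.000j on G[3,2]
R7: Y=0.6289+0.000j on G[0,1]
R8: Y=0.01980+0.000j on G[3,2]
R9: Y=0.2577+0.000j on G[0,4]
L2: Y=0.000-0.003202j on G[0,2]
R10: Y=0.001220+0.000j on G[3,4]
V1: row V1−V0=1.29, i_V1 at 1,0
V2: row V1−V3=2.91, i_V2 at 1,3
solve → V1=1.290+0.000j, V2=-1.106-0.07193j, V3=-1.620+0.000j, V4=-0.8756-0.3862j
aux → i_V1=-0.7624+5.812j, i_V2=-0.1744-5.813j

-1.106-0.07193j V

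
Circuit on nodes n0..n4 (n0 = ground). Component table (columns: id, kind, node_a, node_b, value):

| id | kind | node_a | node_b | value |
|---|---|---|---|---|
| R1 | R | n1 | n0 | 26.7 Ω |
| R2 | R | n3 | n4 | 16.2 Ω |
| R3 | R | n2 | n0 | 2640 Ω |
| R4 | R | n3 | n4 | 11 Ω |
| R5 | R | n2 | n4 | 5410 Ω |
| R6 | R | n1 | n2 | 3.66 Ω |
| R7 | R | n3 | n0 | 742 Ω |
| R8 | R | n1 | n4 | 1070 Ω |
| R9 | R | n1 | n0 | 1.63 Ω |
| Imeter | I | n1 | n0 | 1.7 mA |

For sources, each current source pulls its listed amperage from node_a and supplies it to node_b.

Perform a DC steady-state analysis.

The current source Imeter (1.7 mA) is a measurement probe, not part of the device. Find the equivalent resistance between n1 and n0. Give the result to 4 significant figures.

Apply KCL at each of the 4 non-ground nodes and solve the resulting linear system.
Node n1: branches {R1, R6, R8, R9, Imeter} → V_1 = -0.002608
Node n2: branches {R3, R5, R6} → V_2 = -0.002603
Node n3: branches {R2, R4, R7} → V_3 = -0.001178
Node n4: branches {R2, R4, R5, R8} → V_4 = -0.001189

R_eq = 1.534 Ω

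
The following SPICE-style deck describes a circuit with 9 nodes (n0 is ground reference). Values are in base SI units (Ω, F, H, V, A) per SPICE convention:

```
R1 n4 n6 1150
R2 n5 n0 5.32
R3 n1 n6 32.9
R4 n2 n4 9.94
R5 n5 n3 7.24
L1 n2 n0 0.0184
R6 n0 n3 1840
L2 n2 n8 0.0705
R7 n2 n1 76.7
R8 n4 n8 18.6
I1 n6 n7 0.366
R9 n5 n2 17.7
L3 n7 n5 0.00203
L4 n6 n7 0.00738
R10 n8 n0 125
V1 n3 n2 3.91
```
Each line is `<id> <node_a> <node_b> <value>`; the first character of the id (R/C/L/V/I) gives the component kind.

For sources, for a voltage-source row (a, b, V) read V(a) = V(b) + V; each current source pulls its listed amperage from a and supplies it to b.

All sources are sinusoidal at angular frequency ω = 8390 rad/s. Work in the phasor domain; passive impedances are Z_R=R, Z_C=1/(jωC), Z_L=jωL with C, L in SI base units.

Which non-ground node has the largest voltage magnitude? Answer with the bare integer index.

6

Element admittances at ω=8390 rad/s:
  Y(R1) = 0.0008696+0.000j S between n4,n6
  Y(R2) = 0.1880+0.000j S between n5,n0
  Y(R3) = 0.03040+0.000j S between n1,n6
  Y(R4) = 0.1006+0.000j S between n2,n4
  Y(R5) = 0.1381+0.000j S between n5,n3
  Y(L1) = 0.000-0.006478j S between n2,n0
  Y(R6) = 0.0005435+0.000j S between n0,n3
  Y(L2) = 0.000-0.001691j S between n2,n8
  Y(R7) = 0.01304+0.000j S between n2,n1
  Y(R8) = 0.05376+0.000j S between n4,n8
  I1: injects 0.366 A into n7 (from n6)
  Y(R9) = 0.05650+0.000j S between n5,n2
  Y(L3) = 0.000-0.05871j S between n7,n5
  Y(L4) = 0.000-0.01615j S between n6,n7
  Y(R10) = 0.008000+0.000j S between n8,n0
  V1: constraint V(n3)−V(n2) = 3.91
Assemble and solve the 9×9 MNA system:
  V(n1)=-9.051-11.36j  V(n2)=-2.960-0.8951j  V(n3)=0.9499-0.8951j  V(n4)=-2.841-0.9509j  V(n5)=0.1334-0.06476j  V(n6)=-11.66-15.85j  V(n7)=-2.411+1.418j  V(n8)=-2.475-0.8145j
  i(V1)=-0.1133+0.1152j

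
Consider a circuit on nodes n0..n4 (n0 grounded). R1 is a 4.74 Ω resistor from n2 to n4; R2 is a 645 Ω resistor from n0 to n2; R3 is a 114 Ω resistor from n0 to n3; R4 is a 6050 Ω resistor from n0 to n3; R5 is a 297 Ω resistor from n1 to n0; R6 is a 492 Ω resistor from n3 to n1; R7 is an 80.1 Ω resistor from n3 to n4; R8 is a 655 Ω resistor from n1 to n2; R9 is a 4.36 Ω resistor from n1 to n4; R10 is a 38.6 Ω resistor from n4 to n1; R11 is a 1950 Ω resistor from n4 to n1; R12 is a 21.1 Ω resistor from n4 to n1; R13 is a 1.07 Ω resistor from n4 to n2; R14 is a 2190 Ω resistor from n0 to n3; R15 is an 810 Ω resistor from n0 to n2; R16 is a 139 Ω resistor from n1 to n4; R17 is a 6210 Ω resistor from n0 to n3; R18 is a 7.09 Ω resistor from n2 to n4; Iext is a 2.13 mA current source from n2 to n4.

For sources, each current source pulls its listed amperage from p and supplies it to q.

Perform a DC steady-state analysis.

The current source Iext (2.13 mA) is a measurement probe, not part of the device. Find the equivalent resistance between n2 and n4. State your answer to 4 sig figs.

R_eq = 0.7751 Ω

MNA unknowns: 4 node voltages V₁..V_4
R1: Y=0.2110 on G[2,4]
R2: Y=0.001550 on G[0,2]
R3: Y=0.008772 on G[0,3]
R4: Y=0.0001653 on G[0,3]
R5: Y=0.003367 on G[1,0]
R6: Y=0.002033 on G[3,1]
R7: Y=0.01248 on G[3,4]
R8: Y=0.001527 on G[1,2]
R9: Y=0.2294 on G[1,4]
R10: Y=0.02591 on G[4,1]
R11: Y=0.0005128 on G[4,1]
R12: Y=0.04739 on G[4,1]
R13: Y=0.9346 on G[4,2]
R14: Y=0.0004566 on G[0,3]
R15: Y=0.001235 on G[0,2]
R16: Y=0.007194 on G[1,4]
R17: Y=0.0001610 on G[0,3]
R18: Y=0.1410 on G[2,4]
Iext: z[2]−=0.00213, z[4]+=0.00213
solve → V1=0.0003774, V2=-0.001260, V3=0.0002344, V4=0.0003905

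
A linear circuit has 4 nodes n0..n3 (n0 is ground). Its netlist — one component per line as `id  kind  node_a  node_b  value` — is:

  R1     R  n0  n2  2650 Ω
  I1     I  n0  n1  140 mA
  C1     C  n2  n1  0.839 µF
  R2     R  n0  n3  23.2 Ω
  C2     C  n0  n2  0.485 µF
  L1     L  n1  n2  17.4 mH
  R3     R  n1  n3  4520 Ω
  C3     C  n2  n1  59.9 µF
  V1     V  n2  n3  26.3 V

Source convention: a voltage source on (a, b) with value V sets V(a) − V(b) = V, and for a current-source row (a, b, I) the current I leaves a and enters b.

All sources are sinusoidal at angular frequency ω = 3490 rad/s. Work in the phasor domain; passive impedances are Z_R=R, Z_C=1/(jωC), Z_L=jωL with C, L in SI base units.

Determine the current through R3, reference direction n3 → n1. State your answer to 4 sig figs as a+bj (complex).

Apply KCL at each of the 3 non-ground nodes and solve the resulting linear system.
Node n1: branches {I1, C1, L1, R3, C3} → V_1 = 29.25-1.825j
Node n2: branches {R1, C1, C2, L1, C3, V1} → V_2 = 29.25-1.139j
Node n3: branches {R2, R3, V1} → V_3 = 2.947-1.139j
Source currents: i(V1)=0.1212-0.04892j

-0.005819+0.0001518j A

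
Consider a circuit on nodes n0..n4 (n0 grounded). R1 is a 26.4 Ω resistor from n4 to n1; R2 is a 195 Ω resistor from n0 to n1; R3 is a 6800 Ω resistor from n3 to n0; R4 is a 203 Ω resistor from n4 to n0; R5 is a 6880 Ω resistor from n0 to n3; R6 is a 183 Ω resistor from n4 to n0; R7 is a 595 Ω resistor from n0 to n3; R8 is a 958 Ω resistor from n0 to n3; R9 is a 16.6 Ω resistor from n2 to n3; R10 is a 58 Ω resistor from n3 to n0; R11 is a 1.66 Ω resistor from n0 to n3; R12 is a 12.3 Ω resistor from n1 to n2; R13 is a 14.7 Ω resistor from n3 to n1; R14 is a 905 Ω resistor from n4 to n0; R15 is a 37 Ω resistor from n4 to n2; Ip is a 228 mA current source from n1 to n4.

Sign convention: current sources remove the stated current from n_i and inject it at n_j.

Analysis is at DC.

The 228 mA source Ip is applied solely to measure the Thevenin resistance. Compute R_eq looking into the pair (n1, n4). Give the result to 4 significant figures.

R_eq = 14.64 Ω

MNA unknowns: 4 node voltages V₁..V_4
R1: Y=0.03788 on G[4,1]
R2: Y=0.005128 on G[0,1]
R3: Y=0.0001471 on G[3,0]
R4: Y=0.004926 on G[4,0]
R5: Y=0.0001453 on G[0,3]
R6: Y=0.005464 on G[4,0]
R7: Y=0.001681 on G[0,3]
R8: Y=0.001044 on G[0,3]
R9: Y=0.06024 on G[2,3]
R10: Y=0.01724 on G[3,0]
R11: Y=0.6024 on G[0,3]
R12: Y=0.08130 on G[1,2]
R13: Y=0.06803 on G[3,1]
R14: Y=0.001105 on G[4,0]
R15: Y=0.02703 on G[4,2]
Ip: z[1]−=0.228, z[4]+=0.228
solve → V1=-0.6114, V2=0.1259, V3=-0.04528, V4=2.726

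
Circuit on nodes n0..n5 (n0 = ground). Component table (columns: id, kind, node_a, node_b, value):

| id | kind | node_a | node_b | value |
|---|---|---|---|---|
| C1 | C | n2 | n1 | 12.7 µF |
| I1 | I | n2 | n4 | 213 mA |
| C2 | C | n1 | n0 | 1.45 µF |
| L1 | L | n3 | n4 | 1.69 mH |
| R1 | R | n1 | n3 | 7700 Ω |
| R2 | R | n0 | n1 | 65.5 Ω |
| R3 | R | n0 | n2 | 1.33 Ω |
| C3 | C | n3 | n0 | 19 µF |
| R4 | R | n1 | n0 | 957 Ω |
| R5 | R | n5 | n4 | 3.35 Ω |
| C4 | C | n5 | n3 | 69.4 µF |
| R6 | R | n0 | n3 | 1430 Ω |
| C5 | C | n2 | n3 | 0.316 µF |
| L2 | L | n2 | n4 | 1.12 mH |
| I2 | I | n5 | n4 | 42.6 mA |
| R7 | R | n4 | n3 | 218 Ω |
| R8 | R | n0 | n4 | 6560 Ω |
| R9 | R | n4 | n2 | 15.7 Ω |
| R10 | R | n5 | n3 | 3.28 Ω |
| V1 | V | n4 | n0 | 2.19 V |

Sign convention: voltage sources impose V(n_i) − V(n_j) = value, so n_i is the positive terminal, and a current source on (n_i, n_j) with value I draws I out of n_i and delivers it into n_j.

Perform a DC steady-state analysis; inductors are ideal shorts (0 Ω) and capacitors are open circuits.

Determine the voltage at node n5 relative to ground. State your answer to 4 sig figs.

2.119 V

Element admittances at DC:
  Y(C1) = 0.000 S between n2,n1
  I1: injects 0.213 A into n4 (from n2)
  Y(C2) = 0.000 S between n1,n0
  L1: short n3↔n4 (DC inductor)
  Y(R1) = 0.0001299 S between n1,n3
  Y(R2) = 0.01527 S between n0,n1
  Y(R3) = 0.7519 S between n0,n2
  Y(C3) = 0.000 S between n3,n0
  Y(R4) = 0.001045 S between n1,n0
  Y(R5) = 0.2985 S between n5,n4
  Y(C4) = 0.000 S between n5,n3
  Y(R6) = 0.0006993 S between n0,n3
  Y(C5) = 0.000 S between n2,n3
  L2: short n2↔n4 (DC inductor)
  I2: injects 0.0426 A into n4 (from n5)
  Y(R7) = 0.004587 S between n4,n3
  Y(R8) = 0.0001524 S between n0,n4
  Y(R9) = 0.06369 S between n4,n2
  Y(R10) = 0.3049 S between n5,n3
  V1: constraint V(n4)−V(n0) = 2.19
Assemble and solve the 8×8 MNA system:
  V(n1)=0.01730  V(n2)=2.190  V(n3)=2.190  V(n4)=2.190  V(n5)=2.119
  i(L1)=-0.02334  i(L2)=-1.860  i(V1)=-1.649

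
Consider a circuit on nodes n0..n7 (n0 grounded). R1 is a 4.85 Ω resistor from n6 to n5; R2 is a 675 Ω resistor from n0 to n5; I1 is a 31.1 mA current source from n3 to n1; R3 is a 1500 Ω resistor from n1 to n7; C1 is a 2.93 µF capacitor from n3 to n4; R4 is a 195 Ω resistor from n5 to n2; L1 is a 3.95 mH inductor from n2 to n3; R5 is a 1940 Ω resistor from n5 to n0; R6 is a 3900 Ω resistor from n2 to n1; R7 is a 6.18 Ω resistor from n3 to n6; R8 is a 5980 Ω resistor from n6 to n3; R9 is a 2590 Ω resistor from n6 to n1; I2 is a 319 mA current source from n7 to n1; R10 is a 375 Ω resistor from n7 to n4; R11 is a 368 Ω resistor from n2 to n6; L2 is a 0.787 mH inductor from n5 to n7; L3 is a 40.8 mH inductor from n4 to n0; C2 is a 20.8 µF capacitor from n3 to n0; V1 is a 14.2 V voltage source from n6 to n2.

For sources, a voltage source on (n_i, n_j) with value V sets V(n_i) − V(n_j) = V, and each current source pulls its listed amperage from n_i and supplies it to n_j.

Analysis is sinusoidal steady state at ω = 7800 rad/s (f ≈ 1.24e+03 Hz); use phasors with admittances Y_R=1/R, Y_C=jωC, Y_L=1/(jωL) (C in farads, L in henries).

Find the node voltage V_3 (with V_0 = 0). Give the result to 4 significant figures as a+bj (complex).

MNA unknowns: 7 node voltages V₁..V_7 plus 1 source current (V1)
R1: Y=0.2062+0.000j on G[6,5]
R2: Y=0.001481+0.000j on G[0,5]
I1: z[3]−=0.0311, z[1]+=0.0311
R3: Y=0.0006667+0.000j on G[1,7]
C1: Y=0.000+0.02285j on G[3,4]
R4: Y=0.005128+0.000j on G[5,2]
L1: Y=0.000-0.03246j on G[2,3]
R5: Y=0.0005155+0.000j on G[5,0]
R6: Y=0.0002564+0.000j on G[2,1]
R7: Y=0.1618+0.000j on G[3,6]
R8: Y=0.0001672+0.000j on G[6,3]
R9: Y=0.0003861+0.000j on G[6,1]
I2: z[7]−=0.319, z[1]+=0.319
R10: Y=0.002667+0.000j on G[7,4]
R11: Y=0.002717+0.000j on G[2,6]
L2: Y=0.000-0.1629j on G[5,7]
L3: Y=0.000-0.003142j on G[4,0]
C2: Y=0.000+0.1622j on G[3,0]
V1: row V6−V2=14.2, i_V1 at 6,2
solve → V1=264.8-3.028j, V2=-13.46-2.618j, V3=0.02297-0.003743j, V4=-0.4342-0.01800j, V5=-0.2758-2.549j, V6=0.7405-2.618j, V7=-0.3332-3.424j
aux → i_V1=-0.2624+0.4374j

0.02297-0.003743j V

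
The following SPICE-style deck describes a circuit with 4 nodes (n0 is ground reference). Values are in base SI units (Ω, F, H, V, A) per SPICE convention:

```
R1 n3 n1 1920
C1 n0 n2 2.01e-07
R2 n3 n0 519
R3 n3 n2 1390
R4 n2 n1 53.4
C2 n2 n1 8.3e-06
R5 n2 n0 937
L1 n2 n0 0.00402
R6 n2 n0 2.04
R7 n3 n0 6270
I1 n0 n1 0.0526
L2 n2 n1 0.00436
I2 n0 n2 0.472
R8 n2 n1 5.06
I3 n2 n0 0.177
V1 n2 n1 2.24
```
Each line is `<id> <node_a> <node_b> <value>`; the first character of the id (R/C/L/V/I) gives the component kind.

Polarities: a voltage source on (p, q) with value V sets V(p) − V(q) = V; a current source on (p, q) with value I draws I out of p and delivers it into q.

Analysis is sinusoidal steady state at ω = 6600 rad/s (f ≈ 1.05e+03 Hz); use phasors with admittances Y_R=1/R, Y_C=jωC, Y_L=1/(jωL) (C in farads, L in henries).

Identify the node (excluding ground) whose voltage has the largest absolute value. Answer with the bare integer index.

1

MNA unknowns: 3 node voltages V₁..V_3 plus 1 source current (V1)
R1: Y=0.0005208+0.000j on G[3,1]
C1: Y=0.000+0.001327j on G[0,2]
R2: Y=0.001927+0.000j on G[3,0]
R3: Y=0.0007194+0.000j on G[3,2]
R4: Y=0.01873+0.000j on G[2,1]
C2: Y=0.000+0.05478j on G[2,1]
R5: Y=0.001067+0.000j on G[2,0]
L1: Y=0.000-0.03769j on G[2,0]
R6: Y=0.4902+0.000j on G[2,0]
R7: Y=0.0001595+0.000j on G[3,0]
I1: z[0]−=0.0526, z[1]+=0.0526
L2: Y=0.000-0.03475j on G[2,1]
I2: z[0]−=0.472, z[2]+=0.472
R8: Y=0.1976+0.000j on G[2,1]
I3: z[2]−=0.177, z[0]+=0.177
V1: row V2−V1=2.24, i_V1 at 2,1
solve → V1=-1.536+0.05203j, V2=0.7041+0.05203j, V3=-0.08821+0.01940j
aux → i_V1=-0.5380-0.04485j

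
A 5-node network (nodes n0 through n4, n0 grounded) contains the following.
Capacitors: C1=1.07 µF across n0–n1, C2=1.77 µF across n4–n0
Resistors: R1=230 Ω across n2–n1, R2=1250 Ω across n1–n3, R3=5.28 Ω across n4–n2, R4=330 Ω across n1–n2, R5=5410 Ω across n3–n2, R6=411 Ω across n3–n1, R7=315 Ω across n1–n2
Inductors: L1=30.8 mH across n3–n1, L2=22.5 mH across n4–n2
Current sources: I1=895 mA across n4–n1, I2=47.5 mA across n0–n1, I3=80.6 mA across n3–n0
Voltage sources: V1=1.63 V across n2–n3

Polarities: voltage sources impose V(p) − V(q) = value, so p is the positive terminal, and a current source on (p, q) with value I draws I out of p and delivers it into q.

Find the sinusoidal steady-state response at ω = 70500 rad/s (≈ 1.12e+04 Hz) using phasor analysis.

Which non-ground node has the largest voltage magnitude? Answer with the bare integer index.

MNA unknowns: 4 node voltages V₁..V_4 plus 1 source current (V1)
C1: Y=0.000+0.07543j on G[0,1]
R1: Y=0.004348+0.000j on G[2,1]
R2: Y=0.0008000+0.000j on G[1,3]
R3: Y=0.1894+0.000j on G[4,2]
L1: Y=0.000-0.0004605j on G[3,1]
I1: z[4]−=0.895, z[1]+=0.895
L2: Y=0.000-0.0006304j on G[4,2]
R4: Y=0.003030+0.000j on G[1,2]
R5: Y=0.0001848+0.000j on G[3,2]
I2: z[0]−=0.0475, z[1]+=0.0475
I3: z[3]−=0.0806, z[0]+=0.0806
R6: Y=0.002433+0.000j on G[3,1]
C2: Y=0.000+0.1248j on G[4,0]
R7: Y=0.003175+0.000j on G[1,2]
V1: row V2−V3=1.63, i_V1 at 2,3
solve → V1=3.247-11.57j, V2=-2.016+5.966j, V3=-3.646+5.966j, V4=-1.963+7.259j
aux → i_V1=0.06609+0.05987j

1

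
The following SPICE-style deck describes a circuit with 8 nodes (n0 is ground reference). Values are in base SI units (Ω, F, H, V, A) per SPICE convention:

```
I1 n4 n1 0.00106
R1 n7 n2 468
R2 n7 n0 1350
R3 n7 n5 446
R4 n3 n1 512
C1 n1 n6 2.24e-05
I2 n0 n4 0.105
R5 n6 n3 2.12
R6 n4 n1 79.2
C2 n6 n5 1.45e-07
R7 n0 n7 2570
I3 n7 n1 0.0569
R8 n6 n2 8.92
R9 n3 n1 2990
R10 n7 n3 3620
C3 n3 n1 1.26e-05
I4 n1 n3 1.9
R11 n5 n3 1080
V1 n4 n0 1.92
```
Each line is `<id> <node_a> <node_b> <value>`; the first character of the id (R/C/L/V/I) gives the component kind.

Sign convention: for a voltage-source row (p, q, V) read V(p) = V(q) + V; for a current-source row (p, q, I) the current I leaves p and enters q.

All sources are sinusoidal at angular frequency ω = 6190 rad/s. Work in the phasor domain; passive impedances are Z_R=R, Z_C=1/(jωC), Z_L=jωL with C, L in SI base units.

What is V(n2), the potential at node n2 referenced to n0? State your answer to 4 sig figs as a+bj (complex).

Element admittances at ω=6190 rad/s:
  I1: injects 0.00106 A into n1 (from n4)
  Y(R1) = 0.002137+0.000j S between n7,n2
  Y(R2) = 0.0007407+0.000j S between n7,n0
  Y(R3) = 0.002242+0.000j S between n7,n5
  Y(R4) = 0.001953+0.000j S between n3,n1
  Y(C1) = 0.000+0.1387j S between n1,n6
  I2: injects 0.105 A into n4 (from n0)
  Y(R5) = 0.4717+0.000j S between n6,n3
  Y(R6) = 0.01263+0.000j S between n4,n1
  Y(C2) = 0.000+0.0008975j S between n6,n5
  Y(R7) = 0.0003891+0.000j S between n0,n7
  I3: injects 0.0569 A into n1 (from n7)
  Y(R8) = 0.1121+0.000j S between n6,n2
  Y(R9) = 0.0003344+0.000j S between n3,n1
  Y(R10) = 0.0002762+0.000j S between n7,n3
  Y(C3) = 0.000+0.07799j S between n3,n1
  I4: injects 1.9 A into n3 (from n1)
  Y(R11) = 0.0009259+0.000j S between n5,n3
  V1: constraint V(n4)−V(n0) = 1.92
Assemble and solve the 8×8 MNA system:
  V(n1)=2.977+0.4287j  V(n2)=1.931-7.971j  V(n3)=4.728-8.268j  V(n4)=1.920+0.000j  V(n5)=-5.100-3.746j  V(n6)=2.175-8.032j  V(n7)=-10.87-4.791j
  i(V1)=0.1173+0.005413j

1.931-7.971j V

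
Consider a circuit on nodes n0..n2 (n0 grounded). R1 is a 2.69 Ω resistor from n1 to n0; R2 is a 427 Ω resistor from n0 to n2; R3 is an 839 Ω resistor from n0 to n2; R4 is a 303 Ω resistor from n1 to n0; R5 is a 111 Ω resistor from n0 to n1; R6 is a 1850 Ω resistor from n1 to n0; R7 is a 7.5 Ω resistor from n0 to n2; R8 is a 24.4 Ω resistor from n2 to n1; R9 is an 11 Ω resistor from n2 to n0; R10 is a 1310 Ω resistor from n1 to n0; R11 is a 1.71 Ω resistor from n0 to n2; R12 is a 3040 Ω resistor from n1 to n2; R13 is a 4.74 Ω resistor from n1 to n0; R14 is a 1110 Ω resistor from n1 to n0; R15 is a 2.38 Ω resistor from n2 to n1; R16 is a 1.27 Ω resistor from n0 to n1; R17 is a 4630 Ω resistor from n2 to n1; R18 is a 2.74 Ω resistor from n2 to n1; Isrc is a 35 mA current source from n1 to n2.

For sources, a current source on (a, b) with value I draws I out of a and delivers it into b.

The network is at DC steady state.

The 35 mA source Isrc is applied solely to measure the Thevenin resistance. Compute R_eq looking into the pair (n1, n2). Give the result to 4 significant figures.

R_eq = 0.7470 Ω

MNA unknowns: 2 node voltages V₁..V_2
R1: Y=0.3717 on G[1,0]
R2: Y=0.002342 on G[0,2]
R3: Y=0.001192 on G[0,2]
R4: Y=0.003300 on G[1,0]
R5: Y=0.009009 on G[0,1]
R6: Y=0.0005405 on G[1,0]
R7: Y=0.1333 on G[0,2]
R8: Y=0.04098 on G[2,1]
R9: Y=0.09091 on G[2,0]
R10: Y=0.0007634 on G[1,0]
R11: Y=0.5848 on G[0,2]
R12: Y=0.0003289 on G[1,2]
R13: Y=0.2110 on G[1,0]
R14: Y=0.0009009 on G[1,0]
R15: Y=0.4202 on G[2,1]
R16: Y=0.7874 on G[0,1]
R17: Y=0.0002160 on G[2,1]
R18: Y=0.3650 on G[2,1]
Isrc: z[1]−=0.035, z[2]+=0.035
solve → V1=-0.009669, V2=0.01648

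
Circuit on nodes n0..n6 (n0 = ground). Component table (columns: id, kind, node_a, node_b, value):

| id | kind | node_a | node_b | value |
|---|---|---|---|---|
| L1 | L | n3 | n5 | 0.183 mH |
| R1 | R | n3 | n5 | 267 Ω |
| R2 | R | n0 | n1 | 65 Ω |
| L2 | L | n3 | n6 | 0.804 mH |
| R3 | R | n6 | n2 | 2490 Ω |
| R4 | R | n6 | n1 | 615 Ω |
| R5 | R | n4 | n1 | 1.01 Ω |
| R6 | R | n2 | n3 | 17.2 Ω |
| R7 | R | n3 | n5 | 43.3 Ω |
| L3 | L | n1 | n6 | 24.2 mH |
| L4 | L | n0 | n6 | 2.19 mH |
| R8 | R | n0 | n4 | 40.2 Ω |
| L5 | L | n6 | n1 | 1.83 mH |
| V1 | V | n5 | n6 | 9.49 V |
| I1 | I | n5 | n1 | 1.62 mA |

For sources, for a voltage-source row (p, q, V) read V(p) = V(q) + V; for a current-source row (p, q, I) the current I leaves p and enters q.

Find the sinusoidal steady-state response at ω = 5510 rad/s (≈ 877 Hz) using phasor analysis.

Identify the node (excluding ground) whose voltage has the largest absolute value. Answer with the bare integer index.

5

Element admittances at ω=5510 rad/s:
  Y(L1) = 0.000-0.9917j S between n3,n5
  Y(R1) = 0.003745+0.000j S between n3,n5
  Y(R2) = 0.01538+0.000j S between n0,n1
  Y(L2) = 0.000-0.2257j S between n3,n6
  Y(R3) = 0.0004016+0.000j S between n6,n2
  Y(R4) = 0.001626+0.000j S between n6,n1
  Y(R5) = 0.9901+0.000j S between n4,n1
  Y(R6) = 0.05814+0.000j S between n2,n3
  Y(R7) = 0.02309+0.000j S between n3,n5
  Y(L3) = 0.000-0.007500j S between n1,n6
  Y(L4) = 0.000-0.08287j S between n0,n6
  Y(R8) = 0.02488+0.000j S between n0,n4
  Y(L5) = 0.000-0.09917j S between n6,n1
  V1: constraint V(n5)−V(n6) = 9.49
  I1: injects 0.00162 A into n1 (from n5)
Assemble and solve the 7×7 MNA system:
  V(n1)=0.007578+0.008692j  V(n2)=7.682+0.03237j  V(n3)=7.735+0.03261j  V(n4)=0.007392+0.008479j  V(n5)=9.494-0.003626j  V(n6)=0.004159-0.003626j
  i(V1)=-0.01288+1.745j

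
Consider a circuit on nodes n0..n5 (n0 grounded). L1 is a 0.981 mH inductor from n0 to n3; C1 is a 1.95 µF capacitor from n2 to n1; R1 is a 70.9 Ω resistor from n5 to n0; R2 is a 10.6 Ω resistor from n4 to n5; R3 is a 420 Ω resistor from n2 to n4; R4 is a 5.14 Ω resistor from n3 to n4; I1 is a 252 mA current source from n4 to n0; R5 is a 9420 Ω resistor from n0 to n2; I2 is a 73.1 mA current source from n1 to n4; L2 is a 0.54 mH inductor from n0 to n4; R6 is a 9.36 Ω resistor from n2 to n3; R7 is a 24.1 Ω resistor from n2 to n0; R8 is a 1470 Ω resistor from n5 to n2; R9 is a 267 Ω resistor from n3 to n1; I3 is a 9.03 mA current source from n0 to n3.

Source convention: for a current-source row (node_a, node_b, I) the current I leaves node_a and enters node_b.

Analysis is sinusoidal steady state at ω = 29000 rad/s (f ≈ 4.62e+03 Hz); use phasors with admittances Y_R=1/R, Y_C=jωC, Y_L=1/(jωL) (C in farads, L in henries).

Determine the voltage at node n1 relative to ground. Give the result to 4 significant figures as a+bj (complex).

-1.089-0.1059j V

Element admittances at ω=29000 rad/s:
  Y(L1) = 0.000-0.03515j S between n0,n3
  Y(C1) = 0.000+0.05655j S between n2,n1
  Y(R1) = 0.01410+0.000j S between n5,n0
  Y(R2) = 0.09434+0.000j S between n4,n5
  Y(R3) = 0.002381+0.000j S between n2,n4
  Y(R4) = 0.1946+0.000j S between n3,n4
  I1: injects 0.252 A into n0 (from n4)
  Y(R5) = 0.0001062+0.000j S between n0,n2
  I2: injects 0.0731 A into n4 (from n1)
  Y(L2) = 0.000-0.06386j S between n0,n4
  Y(R6) = 0.1068+0.000j S between n2,n3
  Y(R7) = 0.04149+0.000j S between n2,n0
  Y(R8) = 0.0006803+0.000j S between n5,n2
  Y(R9) = 0.003745+0.000j S between n3,n1
  I3: injects 0.00903 A into n3 (from n0)
Assemble and solve the 5×5 MNA system:
  V(n1)=-1.089-0.1059j  V(n2)=-0.9744-1.372j  V(n3)=-0.6866-1.830j  V(n4)=-0.8978-1.990j  V(n5)=-0.7822-1.729j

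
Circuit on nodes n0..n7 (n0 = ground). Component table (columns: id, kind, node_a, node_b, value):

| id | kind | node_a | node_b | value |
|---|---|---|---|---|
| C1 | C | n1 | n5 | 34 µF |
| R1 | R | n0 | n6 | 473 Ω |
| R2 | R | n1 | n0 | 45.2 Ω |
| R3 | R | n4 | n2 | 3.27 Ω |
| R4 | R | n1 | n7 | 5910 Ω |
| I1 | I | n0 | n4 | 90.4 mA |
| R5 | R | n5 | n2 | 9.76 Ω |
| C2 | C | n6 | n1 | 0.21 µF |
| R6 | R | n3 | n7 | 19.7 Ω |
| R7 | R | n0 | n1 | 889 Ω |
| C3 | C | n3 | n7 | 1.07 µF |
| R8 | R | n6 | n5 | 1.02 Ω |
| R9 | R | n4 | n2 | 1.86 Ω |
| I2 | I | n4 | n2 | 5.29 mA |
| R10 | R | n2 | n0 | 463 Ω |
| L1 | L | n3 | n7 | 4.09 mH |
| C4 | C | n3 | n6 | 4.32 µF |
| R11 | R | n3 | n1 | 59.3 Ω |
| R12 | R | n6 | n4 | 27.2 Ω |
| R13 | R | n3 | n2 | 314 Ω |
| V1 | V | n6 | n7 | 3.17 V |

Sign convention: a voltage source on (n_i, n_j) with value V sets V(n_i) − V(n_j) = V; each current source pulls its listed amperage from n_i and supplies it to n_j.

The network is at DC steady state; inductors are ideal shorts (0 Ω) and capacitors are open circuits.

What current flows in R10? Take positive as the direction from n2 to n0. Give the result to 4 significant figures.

Apply KCL at each of the 7 non-ground nodes and solve the resulting linear system.
Node n1: branches {C1, R2, R4, C2, R7, R11} → V_1 = 2.276
Node n2: branches {R3, R5, R9, I2, R10, R13} → V_2 = 8.989
Node n3: branches {R6, C3, L1, C4, R11, R13} → V_3 = 5.382
Node n4: branches {R3, I1, R9, I2, R12} → V_4 = 9.067
Node n5: branches {C1, R5, R8} → V_5 = 8.593
Node n6: branches {R1, C2, R8, C4, R12, V1} → V_6 = 8.552
Node n7: branches {R4, R6, C3, L1, V1} → V_7 = 5.382
Source currents: i(L1)=-0.04089, i(V1)=0.04142

0.01941 A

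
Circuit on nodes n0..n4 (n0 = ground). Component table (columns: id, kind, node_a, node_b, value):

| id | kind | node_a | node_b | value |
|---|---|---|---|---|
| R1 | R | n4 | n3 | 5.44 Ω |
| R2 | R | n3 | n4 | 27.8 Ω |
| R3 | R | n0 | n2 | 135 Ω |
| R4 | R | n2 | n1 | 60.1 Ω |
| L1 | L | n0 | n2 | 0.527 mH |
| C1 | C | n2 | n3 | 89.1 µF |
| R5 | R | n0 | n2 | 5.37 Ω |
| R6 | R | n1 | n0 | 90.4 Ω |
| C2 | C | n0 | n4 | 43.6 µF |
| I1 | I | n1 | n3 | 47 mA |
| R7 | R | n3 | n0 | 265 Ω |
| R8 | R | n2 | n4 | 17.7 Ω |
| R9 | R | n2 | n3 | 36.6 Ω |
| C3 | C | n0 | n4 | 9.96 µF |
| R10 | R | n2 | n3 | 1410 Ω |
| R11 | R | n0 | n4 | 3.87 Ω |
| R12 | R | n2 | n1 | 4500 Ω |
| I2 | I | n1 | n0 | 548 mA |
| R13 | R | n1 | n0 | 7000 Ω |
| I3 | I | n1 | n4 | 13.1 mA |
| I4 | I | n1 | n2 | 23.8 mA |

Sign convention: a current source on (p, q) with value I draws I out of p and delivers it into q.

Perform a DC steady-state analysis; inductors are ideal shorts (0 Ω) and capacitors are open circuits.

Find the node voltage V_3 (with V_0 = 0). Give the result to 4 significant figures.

Apply KCL at each of the 4 non-ground nodes and solve the resulting linear system.
Node n1: branches {R4, R6, I1, R12, I2, R13, I3, I4} → V_1 = -22.51
Node n2: branches {R3, R4, L1, C1, R5, R8, R9, R10, R12, I4} → V_2 = 0.000
Node n3: branches {R1, R2, C1, I1, R7, R9, R10} → V_3 = 0.3249
Node n4: branches {R1, R2, C2, R8, C3, R11, I3} → V_4 = 0.1580
Source currents: i(L1)=0.3378

0.3249 V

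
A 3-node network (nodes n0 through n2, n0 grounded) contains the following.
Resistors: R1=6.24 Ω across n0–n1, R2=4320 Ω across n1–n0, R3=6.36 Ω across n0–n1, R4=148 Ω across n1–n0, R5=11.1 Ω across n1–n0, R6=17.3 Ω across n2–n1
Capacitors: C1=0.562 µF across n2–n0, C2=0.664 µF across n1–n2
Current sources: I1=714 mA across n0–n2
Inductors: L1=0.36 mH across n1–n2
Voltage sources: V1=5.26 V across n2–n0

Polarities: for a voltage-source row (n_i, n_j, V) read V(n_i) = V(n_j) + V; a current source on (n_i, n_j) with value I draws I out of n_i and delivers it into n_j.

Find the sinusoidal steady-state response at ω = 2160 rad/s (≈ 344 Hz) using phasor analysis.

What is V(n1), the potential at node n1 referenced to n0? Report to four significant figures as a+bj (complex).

Element admittances at ω=2160 rad/s:
  Y(R1) = 0.1603+0.000j S between n0,n1
  Y(C1) = 0.000+0.001214j S between n2,n0
  I1: injects 0.714 A into n2 (from n0)
  Y(R2) = 0.0002315+0.000j S between n1,n0
  Y(R3) = 0.1572+0.000j S between n0,n1
  Y(R4) = 0.006757+0.000j S between n1,n0
  Y(C2) = 0.000+0.001434j S between n1,n2
  Y(L1) = 0.000-1.286j S between n1,n2
  Y(R5) = 0.09009+0.000j S between n1,n0
  Y(R6) = 0.05780+0.000j S between n2,n1
  V1: constraint V(n2)−V(n0) = 5.26
Assemble and solve the 3×3 MNA system:
  V(n1)=4.710-1.495j  V(n2)=5.260+0.000j
  i(V1)=-1.239+0.6135j

4.710-1.495j V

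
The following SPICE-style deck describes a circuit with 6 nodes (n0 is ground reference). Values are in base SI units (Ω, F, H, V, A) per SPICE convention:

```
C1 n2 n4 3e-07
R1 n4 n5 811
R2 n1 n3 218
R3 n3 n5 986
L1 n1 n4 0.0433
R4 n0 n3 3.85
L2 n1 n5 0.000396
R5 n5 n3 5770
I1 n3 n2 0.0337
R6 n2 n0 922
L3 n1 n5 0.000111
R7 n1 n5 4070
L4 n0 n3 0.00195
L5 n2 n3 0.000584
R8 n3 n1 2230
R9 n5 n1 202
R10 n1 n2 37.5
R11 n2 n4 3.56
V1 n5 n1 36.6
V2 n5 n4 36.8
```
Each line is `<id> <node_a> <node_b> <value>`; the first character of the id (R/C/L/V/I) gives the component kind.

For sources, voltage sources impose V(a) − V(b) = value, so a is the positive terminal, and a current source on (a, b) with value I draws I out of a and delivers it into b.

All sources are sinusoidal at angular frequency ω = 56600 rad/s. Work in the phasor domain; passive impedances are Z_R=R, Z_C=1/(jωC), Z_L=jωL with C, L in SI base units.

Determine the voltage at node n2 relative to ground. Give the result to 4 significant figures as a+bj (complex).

-0.07250-0.3126j V

Apply KCL at each of the 5 non-ground nodes and solve the resulting linear system.
Node n1: branches {R2, L1, L2, L3, R7, R8, R9, R10, V1} → V_1 = -0.02973-0.2979j
Node n2: branches {C1, I1, R6, L5, R10, R11} → V_2 = -0.07250-0.3126j
Node n3: branches {R2, R3, R4, R5, I1, L4, L5, R8} → V_3 = 0.0002569+0.001314j
Node n4: branches {C1, R1, L1, R11, V2} → V_4 = -0.2297-0.2979j
Node n5: branches {R1, R3, L2, R5, L3, R7, R9, V1, V2} → V_5 = 36.57-0.2979j
Source currents: i(V1)=-0.1892+7.457j, i(V2)=-0.08979+0.001551j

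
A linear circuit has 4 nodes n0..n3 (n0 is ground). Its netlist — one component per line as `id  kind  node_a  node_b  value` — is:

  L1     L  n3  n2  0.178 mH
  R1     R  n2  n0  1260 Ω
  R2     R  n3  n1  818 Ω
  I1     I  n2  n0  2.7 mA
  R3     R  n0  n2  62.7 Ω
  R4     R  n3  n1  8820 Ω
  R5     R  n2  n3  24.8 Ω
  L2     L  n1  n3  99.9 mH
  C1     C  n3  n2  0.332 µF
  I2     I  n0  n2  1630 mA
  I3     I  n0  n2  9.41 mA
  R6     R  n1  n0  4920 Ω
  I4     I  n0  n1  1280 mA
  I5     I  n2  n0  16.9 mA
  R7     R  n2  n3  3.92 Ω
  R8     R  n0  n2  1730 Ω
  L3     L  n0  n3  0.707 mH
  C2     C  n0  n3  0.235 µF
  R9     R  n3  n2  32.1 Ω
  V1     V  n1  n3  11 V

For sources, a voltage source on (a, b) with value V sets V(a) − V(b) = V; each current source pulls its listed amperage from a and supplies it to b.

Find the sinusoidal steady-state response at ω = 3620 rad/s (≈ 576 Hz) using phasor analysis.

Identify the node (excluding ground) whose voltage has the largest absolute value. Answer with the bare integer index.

Apply KCL at each of the 3 non-ground nodes and solve the resulting linear system.
Node n1: branches {R2, R4, L2, R6, I4, V1} → V_1 = 11.38+7.402j
Node n2: branches {L1, R1, I1, R3, R5, C1, I2, I3, I5, R7, R8, R9} → V_2 = 0.6747+8.376j
Node n3: branches {L1, R2, R4, R5, L2, C1, R7, L3, C2, R9, V1} → V_3 = 0.3760+7.402j
Source currents: i(V1)=1.263+0.02891j

1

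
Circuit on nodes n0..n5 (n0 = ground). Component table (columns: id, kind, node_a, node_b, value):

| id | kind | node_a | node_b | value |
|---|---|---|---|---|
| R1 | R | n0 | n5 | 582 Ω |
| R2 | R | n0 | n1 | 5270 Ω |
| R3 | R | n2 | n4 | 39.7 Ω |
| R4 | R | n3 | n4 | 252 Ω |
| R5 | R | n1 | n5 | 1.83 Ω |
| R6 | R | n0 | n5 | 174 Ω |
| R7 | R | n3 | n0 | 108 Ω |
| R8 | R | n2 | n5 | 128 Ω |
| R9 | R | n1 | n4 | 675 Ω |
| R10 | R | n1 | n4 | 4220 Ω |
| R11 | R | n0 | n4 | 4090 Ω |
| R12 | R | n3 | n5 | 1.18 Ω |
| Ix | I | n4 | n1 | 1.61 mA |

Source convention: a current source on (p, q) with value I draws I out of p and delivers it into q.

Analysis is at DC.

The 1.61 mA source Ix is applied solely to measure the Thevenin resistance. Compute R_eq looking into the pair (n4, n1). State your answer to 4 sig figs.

R_eq = 85.57 Ω

MNA unknowns: 5 node voltages V₁..V_5
R1: Y=0.001718 on G[0,5]
R2: Y=0.0001898 on G[0,1]
R3: Y=0.02519 on G[2,4]
R4: Y=0.003968 on G[3,4]
R5: Y=0.5464 on G[1,5]
R6: Y=0.005747 on G[0,5]
R7: Y=0.009259 on G[3,0]
R8: Y=0.007812 on G[2,5]
R9: Y=0.001481 on G[1,4]
R10: Y=0.0002370 on G[1,4]
R11: Y=0.0002445 on G[0,4]
R12: Y=0.8475 on G[3,5]
Ix: z[4]−=0.00161, z[1]+=0.00161
solve → V1=0.004761, V2=-0.1010, V3=0.001601, V4=-0.1330, V5=0.002249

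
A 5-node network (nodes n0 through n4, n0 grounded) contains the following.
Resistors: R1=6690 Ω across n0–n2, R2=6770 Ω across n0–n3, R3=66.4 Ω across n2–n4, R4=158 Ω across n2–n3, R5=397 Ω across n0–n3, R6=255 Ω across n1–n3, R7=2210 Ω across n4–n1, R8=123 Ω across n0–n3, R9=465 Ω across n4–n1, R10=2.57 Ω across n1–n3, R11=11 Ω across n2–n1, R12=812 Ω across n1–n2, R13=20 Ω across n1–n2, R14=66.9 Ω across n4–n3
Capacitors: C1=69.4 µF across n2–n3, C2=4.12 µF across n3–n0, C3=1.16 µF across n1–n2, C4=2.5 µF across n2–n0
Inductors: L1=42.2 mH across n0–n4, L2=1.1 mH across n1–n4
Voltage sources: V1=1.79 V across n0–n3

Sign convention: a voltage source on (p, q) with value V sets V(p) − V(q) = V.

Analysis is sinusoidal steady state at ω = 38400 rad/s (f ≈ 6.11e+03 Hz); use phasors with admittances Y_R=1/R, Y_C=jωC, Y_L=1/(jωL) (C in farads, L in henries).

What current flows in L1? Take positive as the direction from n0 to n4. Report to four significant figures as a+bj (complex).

Element admittances at ω=38400 rad/s:
  Y(R1) = 0.0001495+0.000j S between n0,n2
  Y(R2) = 0.0001477+0.000j S between n0,n3
  Y(C1) = 0.000+2.665j S between n2,n3
  Y(R3) = 0.01506+0.000j S between n2,n4
  Y(C2) = 0.000+0.1582j S between n3,n0
  Y(R4) = 0.006329+0.000j S between n2,n3
  Y(C3) = 0.000+0.04454j S between n1,n2
  Y(R5) = 0.002519+0.000j S between n0,n3
  Y(L1) = 0.000-0.0006171j S between n0,n4
  Y(R6) = 0.003922+0.000j S between n1,n3
  Y(R7) = 0.0004525+0.000j S between n4,n1
  Y(R8) = 0.008130+0.000j S between n0,n3
  Y(R9) = 0.002151+0.000j S between n4,n1
  Y(R10) = 0.3891+0.000j S between n1,n3
  Y(L2) = 0.000-0.02367j S between n1,n4
  Y(R11) = 0.09091+0.000j S between n2,n1
  Y(C4) = 0.000+0.09600j S between n2,n0
  Y(R12) = 0.001232+0.000j S between n1,n2
  Y(R13) = 0.05000+0.000j S between n1,n2
  Y(R14) = 0.01495+0.000j S between n4,n3
  V1: constraint V(n0)−V(n3) = 1.79
Assemble and solve the 5×5 MNA system:
  V(n1)=-1.774+0.003248j  V(n2)=-1.729+0.002518j  V(n3)=-1.790+0.000j  V(n4)=-1.748-0.01292j
  i(V1)=-0.01983-0.4481j

7.970e-06-0.001079j A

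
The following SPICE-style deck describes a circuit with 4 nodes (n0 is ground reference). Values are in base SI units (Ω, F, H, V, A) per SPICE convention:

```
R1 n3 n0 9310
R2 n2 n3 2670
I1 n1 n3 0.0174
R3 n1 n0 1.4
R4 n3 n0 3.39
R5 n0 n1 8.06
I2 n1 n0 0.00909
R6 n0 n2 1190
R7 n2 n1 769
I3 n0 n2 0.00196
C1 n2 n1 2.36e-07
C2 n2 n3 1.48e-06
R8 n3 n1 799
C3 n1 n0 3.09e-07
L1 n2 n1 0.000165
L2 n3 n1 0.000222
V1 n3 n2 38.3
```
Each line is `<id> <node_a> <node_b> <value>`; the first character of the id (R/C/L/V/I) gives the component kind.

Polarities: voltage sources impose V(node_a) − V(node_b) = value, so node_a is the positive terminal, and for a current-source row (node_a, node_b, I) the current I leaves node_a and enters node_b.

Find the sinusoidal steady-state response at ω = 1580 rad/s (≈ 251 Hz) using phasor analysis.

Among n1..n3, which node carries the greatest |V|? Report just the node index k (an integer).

Apply KCL at each of the 3 non-ground nodes and solve the resulting linear system.
Node n1: branches {I1, R3, R5, I2, R7, C1, R8, C3, L1, L2} → V_1 = -5.704+0.1882j
Node n2: branches {R2, R6, R7, I3, C1, C2, L1, V1} → V_2 = -22.06-0.5239j
Node n3: branches {R1, R2, I1, R4, C2, R8, L2, V1} → V_3 = 16.24-0.5239j
Source currents: i(V1)=-2.787+62.63j

2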